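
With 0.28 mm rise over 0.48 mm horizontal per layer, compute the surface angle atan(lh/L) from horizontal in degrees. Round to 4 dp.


angle = atan(0.28/0.48) = 30.2564 degrees


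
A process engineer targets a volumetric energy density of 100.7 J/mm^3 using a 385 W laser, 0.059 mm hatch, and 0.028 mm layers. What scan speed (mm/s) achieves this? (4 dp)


v = 385 / (100.7*0.059*0.028) = 2314.3083 mm/s


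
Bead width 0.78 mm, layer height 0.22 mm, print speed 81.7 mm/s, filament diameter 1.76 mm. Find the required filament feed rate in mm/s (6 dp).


Q = 0.78 * 0.22 * 81.7 = 14.01972 mm^3/s
A_fil = pi*(1.76/2)^2 = 2.43284935 mm^2
v_feed = 14.01972 / 2.43284935 = 5.762675 mm/s


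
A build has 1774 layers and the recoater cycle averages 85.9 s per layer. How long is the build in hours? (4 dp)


t = 1774 * 85.9 / 3600 = 42.3296 hrs


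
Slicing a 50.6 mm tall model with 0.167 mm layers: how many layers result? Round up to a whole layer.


Layers = ceil(50.6/0.167) = 303


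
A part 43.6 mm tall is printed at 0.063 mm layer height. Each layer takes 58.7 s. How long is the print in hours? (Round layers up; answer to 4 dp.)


Layers = ceil(43.6/0.063) = 693
t = 693 * 58.7 / 3600 = 11.2998 hrs


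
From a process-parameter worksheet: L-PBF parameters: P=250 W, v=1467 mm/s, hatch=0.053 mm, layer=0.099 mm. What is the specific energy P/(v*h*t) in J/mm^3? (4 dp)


Build rate = 1467 * 0.053 * 0.099 = 7.697349 mm^3/s
SE = 250 / 7.697349 = 32.4787 J/mm^3


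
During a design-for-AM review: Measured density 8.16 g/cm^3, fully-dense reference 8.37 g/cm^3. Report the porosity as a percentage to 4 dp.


Porosity = (1-8.16/8.37)*100 = 2.509 %


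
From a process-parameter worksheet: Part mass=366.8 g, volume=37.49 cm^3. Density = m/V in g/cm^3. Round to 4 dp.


rho = 366.8 / 37.49 = 9.7839 g/cm^3


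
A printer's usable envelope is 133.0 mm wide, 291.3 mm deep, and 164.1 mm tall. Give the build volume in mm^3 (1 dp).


V = 133.0 * 291.3 * 164.1 = 6357709.9 mm^3


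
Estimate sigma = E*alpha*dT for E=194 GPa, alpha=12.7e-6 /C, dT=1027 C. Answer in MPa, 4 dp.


sigma = 194*1000 * 12.7e-6 * 1027 = 2530.3226 MPa


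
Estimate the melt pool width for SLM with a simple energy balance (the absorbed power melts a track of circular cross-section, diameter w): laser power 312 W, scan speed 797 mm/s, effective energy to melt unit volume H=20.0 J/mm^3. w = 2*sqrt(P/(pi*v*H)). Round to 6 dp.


w = 2*sqrt(312/(pi*797*20.0)) = 0.157866 mm


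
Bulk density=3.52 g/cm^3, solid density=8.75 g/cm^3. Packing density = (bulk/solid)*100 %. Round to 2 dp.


Packing = (3.52/8.75)*100 = 40.23 %


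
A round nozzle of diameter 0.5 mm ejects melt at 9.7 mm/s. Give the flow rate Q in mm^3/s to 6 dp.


A = pi*(0.5/2)^2 = 0.19634954 mm^2
Q = 0.19634954 * 9.7 = 1.904591 mm^3/s


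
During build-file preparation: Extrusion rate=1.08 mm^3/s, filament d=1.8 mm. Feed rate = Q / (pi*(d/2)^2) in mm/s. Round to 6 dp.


A = pi*(1.8/2)^2 = 2.54469
v = 1.08 / 2.54469 = 0.424413 mm/s


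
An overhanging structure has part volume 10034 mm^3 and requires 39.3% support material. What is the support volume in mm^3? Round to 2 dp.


V_support = 10034 * 0.393 = 3943.36 mm^3


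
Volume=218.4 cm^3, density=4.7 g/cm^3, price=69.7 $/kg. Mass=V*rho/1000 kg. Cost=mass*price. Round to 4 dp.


Mass = 218.4*4.7/1000 = 1.02648 kg
Cost = 1.02648 * 69.7 = 71.5457 $


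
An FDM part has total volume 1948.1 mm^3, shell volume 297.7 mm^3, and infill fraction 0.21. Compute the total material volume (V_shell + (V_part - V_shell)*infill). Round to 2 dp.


V_infill = (1948.1 - 297.7) * 0.21 = 346.58
V_total = 297.7 + 346.58 = 644.28 mm^3


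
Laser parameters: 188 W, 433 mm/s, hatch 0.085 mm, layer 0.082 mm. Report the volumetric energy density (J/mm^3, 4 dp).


E = 188 / (433*0.085*0.082) = 62.2927 J/mm^3


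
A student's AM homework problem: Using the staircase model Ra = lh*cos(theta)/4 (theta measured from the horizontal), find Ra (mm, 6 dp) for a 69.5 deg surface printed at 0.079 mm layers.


Ra = 0.079 * cos(69.5) / 4 = 0.006917 mm


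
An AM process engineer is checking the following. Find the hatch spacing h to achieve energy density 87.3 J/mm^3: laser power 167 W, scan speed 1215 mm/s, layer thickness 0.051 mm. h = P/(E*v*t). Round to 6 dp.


h = 167 / (87.3*1215*0.051) = 0.030871 mm


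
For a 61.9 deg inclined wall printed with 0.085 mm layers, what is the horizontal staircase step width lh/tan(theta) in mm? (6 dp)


step = 0.085 / tan(61.9) = 0.045386 mm


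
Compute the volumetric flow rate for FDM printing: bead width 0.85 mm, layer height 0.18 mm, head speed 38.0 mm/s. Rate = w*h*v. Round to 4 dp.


Rate = 0.85 * 0.18 * 38.0 = 5.814 mm^3/s


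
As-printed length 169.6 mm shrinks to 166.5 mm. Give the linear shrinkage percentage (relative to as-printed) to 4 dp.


Shrinkage = ((169.6-166.5)/169.6)*100 = 1.8278 %


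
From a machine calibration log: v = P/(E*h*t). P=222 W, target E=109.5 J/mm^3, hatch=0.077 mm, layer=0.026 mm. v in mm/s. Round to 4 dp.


v = 222 / (109.5*0.077*0.026) = 1012.6859 mm/s


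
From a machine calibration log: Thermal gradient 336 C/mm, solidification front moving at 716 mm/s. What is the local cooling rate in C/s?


CR = 336 * 716 = 240576 C/s


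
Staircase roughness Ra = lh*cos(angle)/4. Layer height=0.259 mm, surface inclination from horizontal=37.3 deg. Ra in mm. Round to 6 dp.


Ra = 0.259 * cos(37.3) / 4 = 0.051507 mm


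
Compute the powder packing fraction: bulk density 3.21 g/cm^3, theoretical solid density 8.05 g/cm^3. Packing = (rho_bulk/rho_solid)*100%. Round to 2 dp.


Packing = (3.21/8.05)*100 = 39.88 %


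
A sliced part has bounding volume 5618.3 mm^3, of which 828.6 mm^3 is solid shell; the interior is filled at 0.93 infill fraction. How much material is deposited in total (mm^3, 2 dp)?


V_infill = (5618.3 - 828.6) * 0.93 = 4454.42
V_total = 828.6 + 4454.42 = 5283.02 mm^3


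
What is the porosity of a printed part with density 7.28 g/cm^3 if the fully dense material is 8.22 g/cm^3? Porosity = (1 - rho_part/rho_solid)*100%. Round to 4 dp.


Porosity = (1-7.28/8.22)*100 = 11.4355 %


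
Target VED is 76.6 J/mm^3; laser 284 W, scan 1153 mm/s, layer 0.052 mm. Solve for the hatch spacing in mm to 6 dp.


h = 284 / (76.6*1153*0.052) = 0.061838 mm


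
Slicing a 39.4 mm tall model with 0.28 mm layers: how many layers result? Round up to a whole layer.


Layers = ceil(39.4/0.28) = 141


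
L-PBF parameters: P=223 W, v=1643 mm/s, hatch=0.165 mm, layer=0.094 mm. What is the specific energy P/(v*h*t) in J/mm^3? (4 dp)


Build rate = 1643 * 0.165 * 0.094 = 25.48293 mm^3/s
SE = 223 / 25.48293 = 8.751 J/mm^3


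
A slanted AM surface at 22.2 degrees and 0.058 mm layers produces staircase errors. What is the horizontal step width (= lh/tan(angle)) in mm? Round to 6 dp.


step = 0.058 / tan(22.2) = 0.142125 mm


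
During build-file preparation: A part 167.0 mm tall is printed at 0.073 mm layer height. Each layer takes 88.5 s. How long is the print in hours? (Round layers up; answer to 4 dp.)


Layers = ceil(167.0/0.073) = 2288
t = 2288 * 88.5 / 3600 = 56.2467 hrs


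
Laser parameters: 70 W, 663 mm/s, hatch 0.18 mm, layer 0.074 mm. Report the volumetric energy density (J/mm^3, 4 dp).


E = 70 / (663*0.18*0.074) = 7.9265 J/mm^3


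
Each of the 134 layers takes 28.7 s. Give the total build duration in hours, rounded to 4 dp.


t = 134 * 28.7 / 3600 = 1.0683 hrs


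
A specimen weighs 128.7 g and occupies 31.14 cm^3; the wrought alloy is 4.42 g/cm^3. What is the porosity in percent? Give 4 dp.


rho_part = 128.7 / 31.14 = 4.13294798 g/cm^3
Porosity = (1 - 4.13294798/4.42)*100 = 6.4944 %


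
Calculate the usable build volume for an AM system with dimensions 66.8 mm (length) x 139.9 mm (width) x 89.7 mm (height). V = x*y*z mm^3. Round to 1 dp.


V = 66.8 * 139.9 * 89.7 = 838275.2 mm^3


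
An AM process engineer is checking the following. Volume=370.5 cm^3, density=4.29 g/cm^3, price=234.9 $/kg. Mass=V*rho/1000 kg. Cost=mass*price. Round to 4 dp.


Mass = 370.5*4.29/1000 = 1.589445 kg
Cost = 1.589445 * 234.9 = 373.3606 $


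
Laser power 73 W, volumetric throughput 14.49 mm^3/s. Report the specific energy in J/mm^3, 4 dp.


SE = 73 / 14.49 = 5.038 J/mm^3


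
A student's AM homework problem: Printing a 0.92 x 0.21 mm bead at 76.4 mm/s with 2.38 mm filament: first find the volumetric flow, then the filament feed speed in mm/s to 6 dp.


Q = 0.92 * 0.21 * 76.4 = 14.76048 mm^3/s
A_fil = pi*(2.38/2)^2 = 4.44880936 mm^2
v_feed = 14.76048 / 4.44880936 = 3.31785 mm/s


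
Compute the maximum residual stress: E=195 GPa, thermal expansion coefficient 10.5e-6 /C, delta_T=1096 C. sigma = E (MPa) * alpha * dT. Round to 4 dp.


sigma = 195*1000 * 10.5e-6 * 1096 = 2244.06 MPa


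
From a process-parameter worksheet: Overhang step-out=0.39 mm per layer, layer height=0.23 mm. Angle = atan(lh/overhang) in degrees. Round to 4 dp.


angle = atan(0.23/0.39) = 30.5297 degrees


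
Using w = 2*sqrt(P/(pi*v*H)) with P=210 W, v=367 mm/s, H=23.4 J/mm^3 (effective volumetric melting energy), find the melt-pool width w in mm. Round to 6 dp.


w = 2*sqrt(210/(pi*367*23.4)) = 0.176451 mm


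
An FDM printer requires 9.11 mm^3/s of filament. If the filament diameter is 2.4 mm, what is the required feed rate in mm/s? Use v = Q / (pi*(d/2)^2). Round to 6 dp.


A = pi*(2.4/2)^2 = 4.523893
v = 9.11 / 4.523893 = 2.013752 mm/s


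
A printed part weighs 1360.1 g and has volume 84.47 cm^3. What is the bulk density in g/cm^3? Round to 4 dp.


rho = 1360.1 / 84.47 = 16.1016 g/cm^3


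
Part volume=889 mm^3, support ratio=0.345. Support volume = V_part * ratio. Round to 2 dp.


V_support = 889 * 0.345 = 306.71 mm^3


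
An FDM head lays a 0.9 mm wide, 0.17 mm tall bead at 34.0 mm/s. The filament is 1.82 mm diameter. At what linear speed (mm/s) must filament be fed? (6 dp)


Q = 0.9 * 0.17 * 34.0 = 5.202 mm^3/s
A_fil = pi*(1.82/2)^2 = 2.60155288 mm^2
v_feed = 5.202 / 2.60155288 = 1.999575 mm/s


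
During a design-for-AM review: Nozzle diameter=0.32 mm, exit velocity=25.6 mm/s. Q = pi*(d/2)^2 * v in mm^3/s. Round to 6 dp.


A = pi*(0.32/2)^2 = 0.08042477 mm^2
Q = 0.08042477 * 25.6 = 2.058874 mm^3/s


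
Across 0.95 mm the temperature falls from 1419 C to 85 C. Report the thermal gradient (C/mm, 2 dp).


G = (1419-85)/0.95 = 1404.21 C/mm


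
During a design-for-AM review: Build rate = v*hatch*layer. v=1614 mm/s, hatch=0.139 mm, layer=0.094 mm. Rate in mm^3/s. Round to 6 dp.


Rate = 1614 * 0.139 * 0.094 = 21.088524 mm^3/s


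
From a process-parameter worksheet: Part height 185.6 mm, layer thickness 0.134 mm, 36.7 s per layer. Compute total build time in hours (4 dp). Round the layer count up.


Layers = ceil(185.6/0.134) = 1386
t = 1386 * 36.7 / 3600 = 14.1295 hrs


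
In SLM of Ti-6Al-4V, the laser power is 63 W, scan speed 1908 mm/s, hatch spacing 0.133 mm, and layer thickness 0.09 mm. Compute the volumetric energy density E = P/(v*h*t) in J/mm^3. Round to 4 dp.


E = 63 / (1908*0.133*0.09) = 2.7585 J/mm^3


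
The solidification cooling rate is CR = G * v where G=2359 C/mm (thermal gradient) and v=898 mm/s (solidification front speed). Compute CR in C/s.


CR = 2359 * 898 = 2118382 C/s


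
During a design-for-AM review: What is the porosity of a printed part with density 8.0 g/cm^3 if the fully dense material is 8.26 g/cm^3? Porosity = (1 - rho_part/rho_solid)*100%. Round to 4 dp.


Porosity = (1-8.0/8.26)*100 = 3.1477 %


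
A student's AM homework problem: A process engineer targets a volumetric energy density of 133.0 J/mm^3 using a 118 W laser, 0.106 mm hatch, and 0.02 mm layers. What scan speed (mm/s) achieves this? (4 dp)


v = 118 / (133.0*0.106*0.02) = 418.4991 mm/s


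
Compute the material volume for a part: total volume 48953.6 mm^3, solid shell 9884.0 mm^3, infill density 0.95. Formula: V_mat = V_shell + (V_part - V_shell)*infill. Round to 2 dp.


V_infill = (48953.6 - 9884.0) * 0.95 = 37116.12
V_total = 9884.0 + 37116.12 = 47000.12 mm^3


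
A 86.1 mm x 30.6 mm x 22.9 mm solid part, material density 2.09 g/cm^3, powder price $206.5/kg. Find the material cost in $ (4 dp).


V = 86.1 * 30.6 * 22.9 = 60333.714 mm^3 = 60.333714 cm^3
Mass = 60.333714 * 2.09 / 1000 = 0.12609746 kg
Cost = 0.12609746 * 206.5 = 26.0391 $


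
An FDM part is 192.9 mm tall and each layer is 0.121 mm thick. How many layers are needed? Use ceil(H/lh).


Layers = ceil(192.9/0.121) = 1595


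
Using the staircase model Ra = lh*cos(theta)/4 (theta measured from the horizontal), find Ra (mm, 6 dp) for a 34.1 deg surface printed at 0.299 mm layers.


Ra = 0.299 * cos(34.1) / 4 = 0.061898 mm


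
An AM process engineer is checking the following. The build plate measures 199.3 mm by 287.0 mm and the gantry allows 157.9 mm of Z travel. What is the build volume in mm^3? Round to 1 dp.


V = 199.3 * 287.0 * 157.9 = 9031737.9 mm^3


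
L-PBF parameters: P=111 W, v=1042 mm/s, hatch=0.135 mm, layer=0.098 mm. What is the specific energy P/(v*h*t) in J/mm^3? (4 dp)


Build rate = 1042 * 0.135 * 0.098 = 13.78566 mm^3/s
SE = 111 / 13.78566 = 8.0518 J/mm^3


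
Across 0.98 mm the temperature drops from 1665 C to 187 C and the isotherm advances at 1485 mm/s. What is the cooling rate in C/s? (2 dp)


G = (1665-187)/0.98 = 1508.16326531 C/mm
CR = 1508.16326531 * 1485 = 2239622.45 C/s


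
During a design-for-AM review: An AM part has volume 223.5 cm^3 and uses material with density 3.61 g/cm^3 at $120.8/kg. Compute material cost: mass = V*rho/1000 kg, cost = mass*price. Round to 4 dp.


Mass = 223.5*3.61/1000 = 0.806835 kg
Cost = 0.806835 * 120.8 = 97.4657 $


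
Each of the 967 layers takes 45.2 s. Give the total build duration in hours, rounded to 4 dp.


t = 967 * 45.2 / 3600 = 12.1412 hrs


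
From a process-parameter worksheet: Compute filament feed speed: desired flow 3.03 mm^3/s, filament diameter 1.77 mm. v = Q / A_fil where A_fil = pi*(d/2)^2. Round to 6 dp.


A = pi*(1.77/2)^2 = 2.460574
v = 3.03 / 2.460574 = 1.23142 mm/s


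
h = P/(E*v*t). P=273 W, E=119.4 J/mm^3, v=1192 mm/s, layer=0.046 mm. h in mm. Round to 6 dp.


h = 273 / (119.4*1192*0.046) = 0.041699 mm


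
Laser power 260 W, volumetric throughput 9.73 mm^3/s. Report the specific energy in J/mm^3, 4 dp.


SE = 260 / 9.73 = 26.7215 J/mm^3


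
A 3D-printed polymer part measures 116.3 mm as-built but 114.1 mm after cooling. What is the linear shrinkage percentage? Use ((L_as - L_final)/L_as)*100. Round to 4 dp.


Shrinkage = ((116.3-114.1)/116.3)*100 = 1.8917 %


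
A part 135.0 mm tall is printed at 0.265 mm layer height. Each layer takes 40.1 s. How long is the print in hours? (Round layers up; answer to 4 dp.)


Layers = ceil(135.0/0.265) = 510
t = 510 * 40.1 / 3600 = 5.6808 hrs


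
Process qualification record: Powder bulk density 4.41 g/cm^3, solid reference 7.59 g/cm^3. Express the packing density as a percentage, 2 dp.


Packing = (4.41/7.59)*100 = 58.1 %


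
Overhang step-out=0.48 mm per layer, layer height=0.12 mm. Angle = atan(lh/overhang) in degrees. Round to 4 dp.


angle = atan(0.12/0.48) = 14.0362 degrees


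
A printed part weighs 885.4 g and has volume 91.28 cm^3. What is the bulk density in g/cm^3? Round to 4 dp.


rho = 885.4 / 91.28 = 9.6998 g/cm^3


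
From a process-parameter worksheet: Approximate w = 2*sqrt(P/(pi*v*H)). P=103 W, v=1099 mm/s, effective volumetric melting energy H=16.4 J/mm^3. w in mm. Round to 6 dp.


w = 2*sqrt(103/(pi*1099*16.4)) = 0.085301 mm


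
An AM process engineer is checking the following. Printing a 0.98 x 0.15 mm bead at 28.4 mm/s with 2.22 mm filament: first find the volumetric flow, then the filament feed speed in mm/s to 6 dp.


Q = 0.98 * 0.15 * 28.4 = 4.1748 mm^3/s
A_fil = pi*(2.22/2)^2 = 3.87075631 mm^2
v_feed = 4.1748 / 3.87075631 = 1.078549 mm/s


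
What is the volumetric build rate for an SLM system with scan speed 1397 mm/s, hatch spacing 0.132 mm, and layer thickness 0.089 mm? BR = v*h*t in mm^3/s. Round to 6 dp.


Rate = 1397 * 0.132 * 0.089 = 16.411956 mm^3/s


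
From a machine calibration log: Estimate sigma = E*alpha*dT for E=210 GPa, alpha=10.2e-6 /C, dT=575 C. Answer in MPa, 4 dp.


sigma = 210*1000 * 10.2e-6 * 575 = 1231.65 MPa


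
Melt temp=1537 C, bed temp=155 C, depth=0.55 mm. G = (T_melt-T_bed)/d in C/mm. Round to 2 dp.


G = (1537-155)/0.55 = 2512.73 C/mm


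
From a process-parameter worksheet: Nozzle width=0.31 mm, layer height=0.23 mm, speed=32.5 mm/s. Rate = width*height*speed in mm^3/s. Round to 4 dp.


Rate = 0.31 * 0.23 * 32.5 = 2.3173 mm^3/s


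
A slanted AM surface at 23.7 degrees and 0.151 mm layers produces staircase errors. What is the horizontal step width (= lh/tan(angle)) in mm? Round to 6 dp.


step = 0.151 / tan(23.7) = 0.343988 mm


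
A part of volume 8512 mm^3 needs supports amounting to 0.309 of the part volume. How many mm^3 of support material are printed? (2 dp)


V_support = 8512 * 0.309 = 2630.21 mm^3


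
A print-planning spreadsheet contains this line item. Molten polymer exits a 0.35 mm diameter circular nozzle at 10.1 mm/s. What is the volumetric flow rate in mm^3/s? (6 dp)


A = pi*(0.35/2)^2 = 0.09621128 mm^2
Q = 0.09621128 * 10.1 = 0.971734 mm^3/s


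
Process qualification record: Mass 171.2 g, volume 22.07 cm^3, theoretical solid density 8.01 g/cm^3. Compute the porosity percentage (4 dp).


rho_part = 171.2 / 22.07 = 7.75713638 g/cm^3
Porosity = (1 - 7.75713638/8.01)*100 = 3.1568 %


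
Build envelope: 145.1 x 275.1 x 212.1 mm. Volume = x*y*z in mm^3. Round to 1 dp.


V = 145.1 * 275.1 * 212.1 = 8466397.8 mm^3


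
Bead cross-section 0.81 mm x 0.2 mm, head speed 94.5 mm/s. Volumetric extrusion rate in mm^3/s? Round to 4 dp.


Rate = 0.81 * 0.2 * 94.5 = 15.309 mm^3/s


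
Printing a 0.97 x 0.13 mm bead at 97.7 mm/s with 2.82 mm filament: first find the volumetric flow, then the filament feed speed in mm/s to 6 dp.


Q = 0.97 * 0.13 * 97.7 = 12.31997 mm^3/s
A_fil = pi*(2.82/2)^2 = 6.24580035 mm^2
v_feed = 12.31997 / 6.24580035 = 1.972521 mm/s


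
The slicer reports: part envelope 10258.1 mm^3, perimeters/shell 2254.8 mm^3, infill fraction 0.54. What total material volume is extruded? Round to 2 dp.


V_infill = (10258.1 - 2254.8) * 0.54 = 4321.78
V_total = 2254.8 + 4321.78 = 6576.58 mm^3


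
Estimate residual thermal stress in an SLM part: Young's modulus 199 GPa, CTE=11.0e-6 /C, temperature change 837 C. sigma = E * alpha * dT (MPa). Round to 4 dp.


sigma = 199*1000 * 11.0e-6 * 837 = 1832.193 MPa


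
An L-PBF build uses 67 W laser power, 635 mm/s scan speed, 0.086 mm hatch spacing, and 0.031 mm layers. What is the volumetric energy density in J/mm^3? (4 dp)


E = 67 / (635*0.086*0.031) = 39.5768 J/mm^3


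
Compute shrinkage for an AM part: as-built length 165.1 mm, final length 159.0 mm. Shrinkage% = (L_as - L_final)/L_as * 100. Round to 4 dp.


Shrinkage = ((165.1-159.0)/165.1)*100 = 3.6947 %


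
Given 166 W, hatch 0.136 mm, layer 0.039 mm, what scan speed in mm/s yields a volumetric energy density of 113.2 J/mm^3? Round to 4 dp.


v = 166 / (113.2*0.136*0.039) = 276.4765 mm/s


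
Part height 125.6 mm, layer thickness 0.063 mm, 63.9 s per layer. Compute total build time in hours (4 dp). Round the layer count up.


Layers = ceil(125.6/0.063) = 1994
t = 1994 * 63.9 / 3600 = 35.3935 hrs


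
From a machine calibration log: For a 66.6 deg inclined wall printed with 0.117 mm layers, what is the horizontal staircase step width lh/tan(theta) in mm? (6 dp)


step = 0.117 / tan(66.6) = 0.05063 mm


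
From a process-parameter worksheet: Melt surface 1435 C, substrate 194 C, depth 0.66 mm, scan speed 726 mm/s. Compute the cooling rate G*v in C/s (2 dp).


G = (1435-194)/0.66 = 1880.3030303 C/mm
CR = 1880.3030303 * 726 = 1365100.0 C/s


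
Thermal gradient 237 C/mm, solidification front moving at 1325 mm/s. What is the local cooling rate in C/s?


CR = 237 * 1325 = 314025 C/s


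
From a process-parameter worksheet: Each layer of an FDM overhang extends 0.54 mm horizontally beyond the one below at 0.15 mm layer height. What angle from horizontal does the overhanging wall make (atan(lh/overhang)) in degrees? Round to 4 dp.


angle = atan(0.15/0.54) = 15.5241 degrees


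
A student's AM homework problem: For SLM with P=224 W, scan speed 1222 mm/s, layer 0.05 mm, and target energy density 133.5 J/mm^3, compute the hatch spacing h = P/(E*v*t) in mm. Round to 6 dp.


h = 224 / (133.5*1222*0.05) = 0.027462 mm


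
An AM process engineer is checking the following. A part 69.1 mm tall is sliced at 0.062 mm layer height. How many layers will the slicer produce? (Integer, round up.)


Layers = ceil(69.1/0.062) = 1115


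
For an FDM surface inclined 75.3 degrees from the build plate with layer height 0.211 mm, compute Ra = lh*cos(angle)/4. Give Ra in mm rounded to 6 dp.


Ra = 0.211 * cos(75.3) / 4 = 0.013386 mm


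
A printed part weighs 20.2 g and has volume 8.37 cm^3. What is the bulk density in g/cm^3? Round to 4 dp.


rho = 20.2 / 8.37 = 2.4134 g/cm^3


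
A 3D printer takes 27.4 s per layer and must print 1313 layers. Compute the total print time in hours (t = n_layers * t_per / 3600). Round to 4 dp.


t = 1313 * 27.4 / 3600 = 9.9934 hrs


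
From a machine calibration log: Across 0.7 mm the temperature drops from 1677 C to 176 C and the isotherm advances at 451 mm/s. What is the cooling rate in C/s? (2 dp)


G = (1677-176)/0.7 = 2144.28571429 C/mm
CR = 2144.28571429 * 451 = 967072.86 C/s


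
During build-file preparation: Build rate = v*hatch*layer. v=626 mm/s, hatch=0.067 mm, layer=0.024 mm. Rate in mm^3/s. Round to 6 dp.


Rate = 626 * 0.067 * 0.024 = 1.006608 mm^3/s


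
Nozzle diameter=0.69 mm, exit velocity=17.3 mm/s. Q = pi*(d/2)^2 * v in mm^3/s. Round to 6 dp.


A = pi*(0.69/2)^2 = 0.37392807 mm^2
Q = 0.37392807 * 17.3 = 6.468956 mm^3/s


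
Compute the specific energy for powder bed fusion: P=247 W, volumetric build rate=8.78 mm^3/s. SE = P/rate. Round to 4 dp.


SE = 247 / 8.78 = 28.1321 J/mm^3


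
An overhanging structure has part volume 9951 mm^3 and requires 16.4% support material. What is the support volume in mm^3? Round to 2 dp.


V_support = 9951 * 0.164 = 1631.96 mm^3


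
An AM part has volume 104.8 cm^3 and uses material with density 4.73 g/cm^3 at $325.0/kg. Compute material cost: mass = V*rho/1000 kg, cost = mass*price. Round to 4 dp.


Mass = 104.8*4.73/1000 = 0.495704 kg
Cost = 0.495704 * 325.0 = 161.1038 $


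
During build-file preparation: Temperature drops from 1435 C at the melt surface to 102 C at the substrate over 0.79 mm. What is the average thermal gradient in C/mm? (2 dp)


G = (1435-102)/0.79 = 1687.34 C/mm


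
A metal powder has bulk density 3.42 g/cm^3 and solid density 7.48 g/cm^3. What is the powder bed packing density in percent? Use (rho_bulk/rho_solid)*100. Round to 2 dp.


Packing = (3.42/7.48)*100 = 45.72 %


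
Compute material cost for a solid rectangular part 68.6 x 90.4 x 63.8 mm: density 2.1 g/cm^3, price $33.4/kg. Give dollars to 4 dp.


V = 68.6 * 90.4 * 63.8 = 395651.872 mm^3 = 395.651872 cm^3
Mass = 395.651872 * 2.1 / 1000 = 0.83086893 kg
Cost = 0.83086893 * 33.4 = 27.751 $


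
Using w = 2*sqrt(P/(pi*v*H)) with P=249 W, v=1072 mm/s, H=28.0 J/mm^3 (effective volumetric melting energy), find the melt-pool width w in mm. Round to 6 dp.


w = 2*sqrt(249/(pi*1072*28.0)) = 0.102773 mm


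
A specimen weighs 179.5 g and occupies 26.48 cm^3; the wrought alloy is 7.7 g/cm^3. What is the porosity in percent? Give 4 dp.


rho_part = 179.5 / 26.48 = 6.77870091 g/cm^3
Porosity = (1 - 6.77870091/7.7)*100 = 11.9649 %


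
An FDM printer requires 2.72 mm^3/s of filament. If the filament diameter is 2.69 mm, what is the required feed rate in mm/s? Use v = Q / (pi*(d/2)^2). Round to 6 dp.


A = pi*(2.69/2)^2 = 5.68322
v = 2.72 / 5.68322 = 0.478602 mm/s


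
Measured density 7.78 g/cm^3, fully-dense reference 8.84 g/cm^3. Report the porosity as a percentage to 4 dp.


Porosity = (1-7.78/8.84)*100 = 11.991 %


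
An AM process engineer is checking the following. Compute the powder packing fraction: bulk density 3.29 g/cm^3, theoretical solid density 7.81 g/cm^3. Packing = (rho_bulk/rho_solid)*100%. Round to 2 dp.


Packing = (3.29/7.81)*100 = 42.13 %


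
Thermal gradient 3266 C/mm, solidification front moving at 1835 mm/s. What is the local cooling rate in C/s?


CR = 3266 * 1835 = 5993110 C/s


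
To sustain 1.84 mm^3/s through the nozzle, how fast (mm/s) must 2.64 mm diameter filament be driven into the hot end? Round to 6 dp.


A = pi*(2.64/2)^2 = 5.473911
v = 1.84 / 5.473911 = 0.33614 mm/s


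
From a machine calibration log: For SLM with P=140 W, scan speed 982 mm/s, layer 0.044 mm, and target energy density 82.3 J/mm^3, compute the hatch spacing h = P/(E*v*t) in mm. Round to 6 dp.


h = 140 / (82.3*982*0.044) = 0.03937 mm


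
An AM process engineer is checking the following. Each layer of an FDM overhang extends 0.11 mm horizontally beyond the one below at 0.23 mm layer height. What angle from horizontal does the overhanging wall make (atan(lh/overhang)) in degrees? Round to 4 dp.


angle = atan(0.23/0.11) = 64.44 degrees


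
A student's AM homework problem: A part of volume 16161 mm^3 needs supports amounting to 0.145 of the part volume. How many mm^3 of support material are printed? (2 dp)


V_support = 16161 * 0.145 = 2343.35 mm^3


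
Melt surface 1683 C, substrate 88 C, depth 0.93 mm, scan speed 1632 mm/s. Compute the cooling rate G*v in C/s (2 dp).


G = (1683-88)/0.93 = 1715.05376344 C/mm
CR = 1715.05376344 * 1632 = 2798967.74 C/s


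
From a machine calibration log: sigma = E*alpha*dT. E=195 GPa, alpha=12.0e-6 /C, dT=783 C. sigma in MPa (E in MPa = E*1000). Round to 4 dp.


sigma = 195*1000 * 12.0e-6 * 783 = 1832.22 MPa


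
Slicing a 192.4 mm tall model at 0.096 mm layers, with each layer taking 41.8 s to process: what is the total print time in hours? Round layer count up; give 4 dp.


Layers = ceil(192.4/0.096) = 2005
t = 2005 * 41.8 / 3600 = 23.2803 hrs


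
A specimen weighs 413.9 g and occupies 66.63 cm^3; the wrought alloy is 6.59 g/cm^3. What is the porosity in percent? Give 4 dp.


rho_part = 413.9 / 66.63 = 6.21191655 g/cm^3
Porosity = (1 - 6.21191655/6.59)*100 = 5.7372 %


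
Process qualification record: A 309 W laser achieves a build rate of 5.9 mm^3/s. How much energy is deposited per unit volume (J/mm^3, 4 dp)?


SE = 309 / 5.9 = 52.3729 J/mm^3


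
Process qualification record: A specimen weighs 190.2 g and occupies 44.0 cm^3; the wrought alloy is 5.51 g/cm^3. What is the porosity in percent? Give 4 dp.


rho_part = 190.2 / 44.0 = 4.32272727 g/cm^3
Porosity = (1 - 4.32272727/5.51)*100 = 21.5476 %


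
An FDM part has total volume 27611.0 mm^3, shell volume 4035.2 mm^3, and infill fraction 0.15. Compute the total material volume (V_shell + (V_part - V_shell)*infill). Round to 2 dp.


V_infill = (27611.0 - 4035.2) * 0.15 = 3536.37
V_total = 4035.2 + 3536.37 = 7571.57 mm^3


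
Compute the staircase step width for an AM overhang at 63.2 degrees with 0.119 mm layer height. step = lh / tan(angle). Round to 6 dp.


step = 0.119 / tan(63.2) = 0.060111 mm


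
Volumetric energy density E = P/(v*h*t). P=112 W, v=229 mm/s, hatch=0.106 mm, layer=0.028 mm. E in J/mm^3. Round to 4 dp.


E = 112 / (229*0.106*0.028) = 164.7854 J/mm^3


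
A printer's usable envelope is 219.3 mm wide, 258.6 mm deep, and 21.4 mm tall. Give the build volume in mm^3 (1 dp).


V = 219.3 * 258.6 * 21.4 = 1213615.0 mm^3


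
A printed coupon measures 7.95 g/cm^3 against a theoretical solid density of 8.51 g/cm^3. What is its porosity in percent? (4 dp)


Porosity = (1-7.95/8.51)*100 = 6.5805 %


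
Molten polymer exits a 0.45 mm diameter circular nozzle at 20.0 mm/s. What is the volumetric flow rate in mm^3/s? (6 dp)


A = pi*(0.45/2)^2 = 0.15904313 mm^2
Q = 0.15904313 * 20.0 = 3.180863 mm^3/s


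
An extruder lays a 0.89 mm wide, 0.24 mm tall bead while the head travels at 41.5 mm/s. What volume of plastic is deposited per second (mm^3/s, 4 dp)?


Rate = 0.89 * 0.24 * 41.5 = 8.8644 mm^3/s


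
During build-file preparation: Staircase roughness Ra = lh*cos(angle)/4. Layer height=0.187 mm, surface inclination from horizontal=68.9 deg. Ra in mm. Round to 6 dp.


Ra = 0.187 * cos(68.9) / 4 = 0.01683 mm


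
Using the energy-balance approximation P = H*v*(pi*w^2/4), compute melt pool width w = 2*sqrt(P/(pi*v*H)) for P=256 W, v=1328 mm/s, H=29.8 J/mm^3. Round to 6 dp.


w = 2*sqrt(256/(pi*1328*29.8)) = 0.090754 mm


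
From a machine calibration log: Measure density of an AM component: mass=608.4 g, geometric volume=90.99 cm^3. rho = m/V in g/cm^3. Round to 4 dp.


rho = 608.4 / 90.99 = 6.6864 g/cm^3


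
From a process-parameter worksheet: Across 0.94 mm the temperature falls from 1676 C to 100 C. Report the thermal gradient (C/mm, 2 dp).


G = (1676-100)/0.94 = 1676.6 C/mm


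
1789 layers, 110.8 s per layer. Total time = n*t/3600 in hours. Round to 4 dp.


t = 1789 * 110.8 / 3600 = 55.0614 hrs


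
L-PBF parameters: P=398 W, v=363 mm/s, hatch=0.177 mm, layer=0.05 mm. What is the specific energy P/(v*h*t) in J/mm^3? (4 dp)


Build rate = 363 * 0.177 * 0.05 = 3.21255 mm^3/s
SE = 398 / 3.21255 = 123.8891 J/mm^3


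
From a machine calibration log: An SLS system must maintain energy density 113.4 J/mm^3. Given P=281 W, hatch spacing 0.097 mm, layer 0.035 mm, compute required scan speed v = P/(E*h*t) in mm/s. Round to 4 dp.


v = 281 / (113.4*0.097*0.035) = 729.8834 mm/s


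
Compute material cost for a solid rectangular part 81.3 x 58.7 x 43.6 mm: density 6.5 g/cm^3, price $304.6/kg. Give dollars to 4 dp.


V = 81.3 * 58.7 * 43.6 = 208072.716 mm^3 = 208.072716 cm^3
Mass = 208.072716 * 6.5 / 1000 = 1.35247265 kg
Cost = 1.35247265 * 304.6 = 411.9632 $


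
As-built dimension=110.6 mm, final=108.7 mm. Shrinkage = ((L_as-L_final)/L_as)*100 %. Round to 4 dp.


Shrinkage = ((110.6-108.7)/110.6)*100 = 1.7179 %


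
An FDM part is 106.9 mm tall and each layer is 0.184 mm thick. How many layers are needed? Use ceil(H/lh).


Layers = ceil(106.9/0.184) = 581


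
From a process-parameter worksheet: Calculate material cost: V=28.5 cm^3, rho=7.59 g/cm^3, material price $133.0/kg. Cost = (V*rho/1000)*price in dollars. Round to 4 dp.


Mass = 28.5*7.59/1000 = 0.216315 kg
Cost = 0.216315 * 133.0 = 28.7699 $


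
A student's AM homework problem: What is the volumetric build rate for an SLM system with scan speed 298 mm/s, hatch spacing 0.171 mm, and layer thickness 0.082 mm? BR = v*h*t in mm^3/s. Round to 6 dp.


Rate = 298 * 0.171 * 0.082 = 4.178556 mm^3/s


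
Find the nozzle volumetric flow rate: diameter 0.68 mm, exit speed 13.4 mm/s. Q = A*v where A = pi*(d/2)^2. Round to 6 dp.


A = pi*(0.68/2)^2 = 0.36316811 mm^2
Q = 0.36316811 * 13.4 = 4.866453 mm^3/s


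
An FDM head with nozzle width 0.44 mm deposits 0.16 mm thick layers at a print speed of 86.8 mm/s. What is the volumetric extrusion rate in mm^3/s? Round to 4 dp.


Rate = 0.44 * 0.16 * 86.8 = 6.1107 mm^3/s


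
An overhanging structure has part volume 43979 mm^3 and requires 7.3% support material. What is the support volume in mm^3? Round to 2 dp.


V_support = 43979 * 0.073 = 3210.47 mm^3


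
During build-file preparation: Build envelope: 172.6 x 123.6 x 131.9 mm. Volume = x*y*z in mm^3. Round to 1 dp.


V = 172.6 * 123.6 * 131.9 = 2813870.2 mm^3


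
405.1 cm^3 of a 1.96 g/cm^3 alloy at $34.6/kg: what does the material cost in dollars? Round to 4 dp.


Mass = 405.1*1.96/1000 = 0.793996 kg
Cost = 0.793996 * 34.6 = 27.4723 $


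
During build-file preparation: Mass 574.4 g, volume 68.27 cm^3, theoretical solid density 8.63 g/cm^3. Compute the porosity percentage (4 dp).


rho_part = 574.4 / 68.27 = 8.41365168 g/cm^3
Porosity = (1 - 8.41365168/8.63)*100 = 2.5069 %


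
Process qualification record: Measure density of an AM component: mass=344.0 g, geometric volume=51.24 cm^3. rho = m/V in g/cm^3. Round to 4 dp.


rho = 344.0 / 51.24 = 6.7135 g/cm^3


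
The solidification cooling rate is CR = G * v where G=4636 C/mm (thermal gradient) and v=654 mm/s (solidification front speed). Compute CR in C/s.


CR = 4636 * 654 = 3031944 C/s


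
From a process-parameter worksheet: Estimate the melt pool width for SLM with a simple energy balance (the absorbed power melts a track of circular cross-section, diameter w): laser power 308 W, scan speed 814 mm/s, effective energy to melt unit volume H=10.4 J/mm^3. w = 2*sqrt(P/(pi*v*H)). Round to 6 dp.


w = 2*sqrt(308/(pi*814*10.4)) = 0.215229 mm


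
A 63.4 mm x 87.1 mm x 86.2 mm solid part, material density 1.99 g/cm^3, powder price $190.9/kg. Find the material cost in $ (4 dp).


V = 63.4 * 87.1 * 86.2 = 476008.468 mm^3 = 476.008468 cm^3
Mass = 476.008468 * 1.99 / 1000 = 0.94725685 kg
Cost = 0.94725685 * 190.9 = 180.8313 $


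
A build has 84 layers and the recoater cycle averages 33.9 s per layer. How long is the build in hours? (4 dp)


t = 84 * 33.9 / 3600 = 0.791 hrs


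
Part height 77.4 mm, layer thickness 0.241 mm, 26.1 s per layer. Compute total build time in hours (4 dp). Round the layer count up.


Layers = ceil(77.4/0.241) = 322
t = 322 * 26.1 / 3600 = 2.3345 hrs


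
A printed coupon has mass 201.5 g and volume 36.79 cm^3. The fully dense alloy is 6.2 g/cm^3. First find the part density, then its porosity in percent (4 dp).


rho_part = 201.5 / 36.79 = 5.4770318 g/cm^3
Porosity = (1 - 5.4770318/6.2)*100 = 11.6608 %


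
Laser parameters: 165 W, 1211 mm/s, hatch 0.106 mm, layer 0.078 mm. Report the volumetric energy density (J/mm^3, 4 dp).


E = 165 / (1211*0.106*0.078) = 16.4793 J/mm^3


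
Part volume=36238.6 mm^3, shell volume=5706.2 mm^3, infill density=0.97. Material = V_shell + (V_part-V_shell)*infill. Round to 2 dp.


V_infill = (36238.6 - 5706.2) * 0.97 = 29616.43
V_total = 5706.2 + 29616.43 = 35322.63 mm^3


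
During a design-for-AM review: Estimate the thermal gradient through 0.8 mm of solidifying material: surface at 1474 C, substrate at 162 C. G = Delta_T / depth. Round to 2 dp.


G = (1474-162)/0.8 = 1640.0 C/mm


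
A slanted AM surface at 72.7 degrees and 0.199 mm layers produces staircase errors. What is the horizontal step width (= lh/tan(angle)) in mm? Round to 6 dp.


step = 0.199 / tan(72.7) = 0.061982 mm


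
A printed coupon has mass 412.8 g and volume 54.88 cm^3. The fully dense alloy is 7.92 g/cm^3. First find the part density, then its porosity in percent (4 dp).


rho_part = 412.8 / 54.88 = 7.52186589 g/cm^3
Porosity = (1 - 7.52186589/7.92)*100 = 5.0269 %


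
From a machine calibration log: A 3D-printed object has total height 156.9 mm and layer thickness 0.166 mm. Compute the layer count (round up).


Layers = ceil(156.9/0.166) = 946


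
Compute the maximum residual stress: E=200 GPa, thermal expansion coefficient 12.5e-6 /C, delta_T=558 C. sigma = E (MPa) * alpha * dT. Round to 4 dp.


sigma = 200*1000 * 12.5e-6 * 558 = 1395.0 MPa


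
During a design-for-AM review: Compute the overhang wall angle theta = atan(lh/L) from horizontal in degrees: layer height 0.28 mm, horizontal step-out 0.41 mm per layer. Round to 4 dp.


angle = atan(0.28/0.41) = 34.3302 degrees


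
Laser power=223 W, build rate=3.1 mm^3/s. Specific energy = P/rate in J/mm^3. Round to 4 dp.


SE = 223 / 3.1 = 71.9355 J/mm^3


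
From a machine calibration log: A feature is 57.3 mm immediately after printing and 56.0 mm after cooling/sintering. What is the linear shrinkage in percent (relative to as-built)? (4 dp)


Shrinkage = ((57.3-56.0)/57.3)*100 = 2.2688 %


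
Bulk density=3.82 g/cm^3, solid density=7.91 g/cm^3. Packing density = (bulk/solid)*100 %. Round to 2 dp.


Packing = (3.82/7.91)*100 = 48.29 %


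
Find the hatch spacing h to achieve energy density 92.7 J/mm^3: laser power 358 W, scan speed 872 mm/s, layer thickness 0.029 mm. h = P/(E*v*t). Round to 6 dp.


h = 358 / (92.7*872*0.029) = 0.152718 mm


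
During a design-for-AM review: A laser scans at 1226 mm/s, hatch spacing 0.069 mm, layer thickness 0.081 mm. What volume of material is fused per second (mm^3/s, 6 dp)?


Rate = 1226 * 0.069 * 0.081 = 6.852114 mm^3/s


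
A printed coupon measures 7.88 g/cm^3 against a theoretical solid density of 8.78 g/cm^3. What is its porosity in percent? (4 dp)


Porosity = (1-7.88/8.78)*100 = 10.2506 %


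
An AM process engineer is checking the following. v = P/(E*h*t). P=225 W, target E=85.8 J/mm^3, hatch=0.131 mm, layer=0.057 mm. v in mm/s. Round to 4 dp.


v = 225 / (85.8*0.131*0.057) = 351.1956 mm/s


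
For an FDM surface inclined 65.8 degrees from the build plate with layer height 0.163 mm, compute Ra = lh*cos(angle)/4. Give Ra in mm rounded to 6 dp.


Ra = 0.163 * cos(65.8) / 4 = 0.016704 mm


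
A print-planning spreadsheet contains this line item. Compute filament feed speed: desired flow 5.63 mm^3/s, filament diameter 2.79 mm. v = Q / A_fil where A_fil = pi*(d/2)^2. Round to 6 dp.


A = pi*(2.79/2)^2 = 6.113618
v = 5.63 / 6.113618 = 0.920895 mm/s


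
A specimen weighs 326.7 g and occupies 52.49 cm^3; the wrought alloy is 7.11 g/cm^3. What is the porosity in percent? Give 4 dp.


rho_part = 326.7 / 52.49 = 6.22404267 g/cm^3
Porosity = (1 - 6.22404267/7.11)*100 = 12.4607 %


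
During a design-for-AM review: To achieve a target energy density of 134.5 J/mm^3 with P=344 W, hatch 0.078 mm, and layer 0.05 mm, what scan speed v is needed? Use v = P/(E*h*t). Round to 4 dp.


v = 344 / (134.5*0.078*0.05) = 655.8002 mm/s


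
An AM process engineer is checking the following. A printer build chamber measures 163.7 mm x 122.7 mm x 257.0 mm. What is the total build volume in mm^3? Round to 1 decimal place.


V = 163.7 * 122.7 * 257.0 = 5162099.4 mm^3


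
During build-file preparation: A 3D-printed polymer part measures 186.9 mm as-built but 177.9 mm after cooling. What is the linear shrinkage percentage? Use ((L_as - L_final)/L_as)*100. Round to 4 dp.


Shrinkage = ((186.9-177.9)/186.9)*100 = 4.8154 %


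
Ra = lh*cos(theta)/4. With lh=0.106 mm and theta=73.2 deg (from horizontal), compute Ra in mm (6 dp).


Ra = 0.106 * cos(73.2) / 4 = 0.007659 mm


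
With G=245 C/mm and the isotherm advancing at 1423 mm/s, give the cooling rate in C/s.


CR = 245 * 1423 = 348635 C/s


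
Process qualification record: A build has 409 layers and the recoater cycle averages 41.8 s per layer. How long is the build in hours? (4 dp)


t = 409 * 41.8 / 3600 = 4.7489 hrs


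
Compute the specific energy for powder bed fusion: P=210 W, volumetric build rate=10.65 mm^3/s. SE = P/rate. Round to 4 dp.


SE = 210 / 10.65 = 19.7183 J/mm^3


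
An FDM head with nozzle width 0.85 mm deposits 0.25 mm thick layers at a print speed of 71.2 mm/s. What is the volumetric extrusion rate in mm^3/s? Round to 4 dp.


Rate = 0.85 * 0.25 * 71.2 = 15.13 mm^3/s


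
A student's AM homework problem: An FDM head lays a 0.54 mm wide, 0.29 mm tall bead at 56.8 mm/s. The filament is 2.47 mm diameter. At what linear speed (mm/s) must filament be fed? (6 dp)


Q = 0.54 * 0.29 * 56.8 = 8.89488 mm^3/s
A_fil = pi*(2.47/2)^2 = 4.79163566 mm^2
v_feed = 8.89488 / 4.79163566 = 1.856335 mm/s
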